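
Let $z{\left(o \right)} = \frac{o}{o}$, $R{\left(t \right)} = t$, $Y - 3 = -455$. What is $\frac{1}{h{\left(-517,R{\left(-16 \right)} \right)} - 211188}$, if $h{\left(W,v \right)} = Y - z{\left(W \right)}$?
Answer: $- \frac{1}{211641} \approx -4.725 \cdot 10^{-6}$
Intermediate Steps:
$Y = -452$ ($Y = 3 - 455 = -452$)
$z{\left(o \right)} = 1$
$h{\left(W,v \right)} = -453$ ($h{\left(W,v \right)} = -452 - 1 = -453$)
$\frac{1}{h{\left(-517,R{\left(-16 \right)} \right)} - 211188} = \frac{1}{-453 - 211188} = \frac{1}{-211641} = - \frac{1}{211641}$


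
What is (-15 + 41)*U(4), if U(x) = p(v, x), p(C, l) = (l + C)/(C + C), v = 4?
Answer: 26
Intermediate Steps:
p(C, l) = (C + l)/(2*C) (p(C, l) = (C + l)/((2*C)) = (C + l)*(1/(2*C)) = (C + l)/(2*C))
U(x) = ½ + x/8 (U(x) = (½)*(4 + x)/4 = (½)*(¼)*(4 + x) = ½ + x/8)
(-15 + 41)*U(4) = (-15 + 41)*(½ + (⅛)*4) = 26*(½ + ½) = 26*1 = 26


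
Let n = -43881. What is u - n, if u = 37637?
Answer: 81518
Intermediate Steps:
u - n = 37637 - 1*(-43881) = 37637 + 43881 = 81518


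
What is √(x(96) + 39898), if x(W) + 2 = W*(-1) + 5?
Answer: √39805 ≈ 199.51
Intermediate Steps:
x(W) = 3 - W (x(W) = -2 + (W*(-1) + 5) = -2 + (-W + 5) = -2 + (5 - W) = 3 - W)
√(x(96) + 39898) = √((3 - 1*96) + 39898) = √((3 - 96) + 39898) = √(-93 + 39898) = √39805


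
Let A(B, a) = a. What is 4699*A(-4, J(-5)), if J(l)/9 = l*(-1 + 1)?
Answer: 0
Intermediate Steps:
J(l) = 0 (J(l) = 9*(l*(-1 + 1)) = 9*(l*0) = 9*0 = 0)
4699*A(-4, J(-5)) = 4699*0 = 0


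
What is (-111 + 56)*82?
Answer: -4510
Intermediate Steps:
(-111 + 56)*82 = -55*82 = -4510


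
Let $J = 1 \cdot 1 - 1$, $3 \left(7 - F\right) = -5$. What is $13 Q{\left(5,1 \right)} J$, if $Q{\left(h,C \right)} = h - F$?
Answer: $0$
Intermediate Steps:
$F = \frac{26}{3}$ ($F = 7 - - \frac{5}{3} = 7 + \frac{5}{3} = \frac{26}{3} \approx 8.6667$)
$J = 0$ ($J = 1 - 1 = 0$)
$Q{\left(h,C \right)} = - \frac{26}{3} + h$ ($Q{\left(h,C \right)} = h - \frac{26}{3} = - \frac{26}{3} + h$)
$13 Q{\left(5,1 \right)} J = 13 \left(- \frac{26}{3} + 5\right) 0 = 13 \left(- \frac{11}{3}\right) 0 = \left(- \frac{143}{3}\right) 0 = 0$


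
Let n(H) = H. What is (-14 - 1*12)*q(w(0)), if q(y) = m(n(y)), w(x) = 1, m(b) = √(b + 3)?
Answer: -52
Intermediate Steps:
m(b) = √(3 + b)
q(y) = √(3 + y)
(-14 - 1*12)*q(w(0)) = (-14 - 1*12)*√(3 + 1) = (-14 - 12)*√4 = -26*2 = -52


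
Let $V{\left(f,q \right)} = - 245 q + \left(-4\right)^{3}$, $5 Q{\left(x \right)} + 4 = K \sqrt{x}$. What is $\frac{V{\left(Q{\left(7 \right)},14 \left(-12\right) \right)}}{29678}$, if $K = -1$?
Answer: $\frac{1868}{1349} \approx 1.3847$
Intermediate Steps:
$Q{\left(x \right)} = - \frac{4}{5} - \frac{\sqrt{x}}{5}$ ($Q{\left(x \right)} = - \frac{4}{5} + \frac{\left(-1\right) \sqrt{x}}{5} = - \frac{4}{5} - \frac{\sqrt{x}}{5}$)
$V{\left(f,q \right)} = -64 - 245 q$ ($V{\left(f,q \right)} = - 245 q - 64 = -64 - 245 q$)
$\frac{V{\left(Q{\left(7 \right)},14 \left(-12\right) \right)}}{29678} = \frac{-64 - 245 \cdot 14 \left(-12\right)}{29678} = \left(-64 - -41160\right) \frac{1}{29678} = \left(-64 + 41160\right) \frac{1}{29678} = 41096 \cdot \frac{1}{29678} = \frac{1868}{1349}$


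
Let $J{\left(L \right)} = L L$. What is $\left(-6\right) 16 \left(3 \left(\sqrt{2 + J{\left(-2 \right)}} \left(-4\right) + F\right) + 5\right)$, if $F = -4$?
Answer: $672 + 1152 \sqrt{6} \approx 3493.8$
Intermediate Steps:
$J{\left(L \right)} = L^{2}$
$\left(-6\right) 16 \left(3 \left(\sqrt{2 + J{\left(-2 \right)}} \left(-4\right) + F\right) + 5\right) = \left(-6\right) 16 \left(3 \left(\sqrt{2 + \left(-2\right)^{2}} \left(-4\right) - 4\right) + 5\right) = - 96 \left(3 \left(\sqrt{2 + 4} \left(-4\right) - 4\right) + 5\right) = - 96 \left(3 \left(\sqrt{6} \left(-4\right) - 4\right) + 5\right) = - 96 \left(3 \left(- 4 \sqrt{6} - 4\right) + 5\right) = - 96 \left(3 \left(-4 - 4 \sqrt{6}\right) + 5\right) = - 96 \left(\left(-12 - 12 \sqrt{6}\right) + 5\right) = - 96 \left(-7 - 12 \sqrt{6}\right) = 672 + 1152 \sqrt{6}$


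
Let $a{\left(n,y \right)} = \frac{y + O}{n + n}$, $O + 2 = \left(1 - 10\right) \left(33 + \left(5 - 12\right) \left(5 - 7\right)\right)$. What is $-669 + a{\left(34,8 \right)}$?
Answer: $- \frac{45909}{68} \approx -675.13$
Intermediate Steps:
$O = -425$ ($O = -2 + \left(1 - 10\right) \left(33 + \left(5 - 12\right) \left(5 - 7\right)\right) = -2 - 9 \left(33 - -14\right) = -2 - 9 \left(33 + 14\right) = -2 - 423 = -425$)
$a{\left(n,y \right)} = \frac{-425 + y}{2 n}$ ($a{\left(n,y \right)} = \frac{y - 425}{n + n} = \frac{-425 + y}{2 n}$)
$-669 + a{\left(34,8 \right)} = -669 + \frac{-425 + 8}{2 \cdot 34} = -669 + \frac{1}{2} \cdot \frac{1}{34} \left(-417\right) = -669 - \frac{417}{68} = - \frac{45909}{68}$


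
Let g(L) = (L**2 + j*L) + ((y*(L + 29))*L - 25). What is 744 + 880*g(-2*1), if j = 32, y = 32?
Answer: -1594696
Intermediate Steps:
g(L) = -25 + L**2 + 32*L + L*(928 + 32*L) (g(L) = (L**2 + 32*L) + ((32*(L + 29))*L - 25) = (L**2 + 32*L) + ((32*(29 + L))*L - 25) = (L**2 + 32*L) + ((928 + 32*L)*L - 25) = (L**2 + 32*L) + (L*(928 + 32*L) - 25) = (L**2 + 32*L) + (-25 + L*(928 + 32*L)) = -25 + L**2 + 32*L + L*(928 + 32*L))
744 + 880*g(-2*1) = 744 + 880*(-25 + 33*(-2*1)**2 + 960*(-2*1)) = 744 + 880*(-25 + 33*(-2)**2 + 960*(-2)) = 744 + 880*(-25 + 33*4 - 1920) = 744 + 880*(-25 + 132 - 1920) = 744 + 880*(-1813) = 744 - 1595440 = -1594696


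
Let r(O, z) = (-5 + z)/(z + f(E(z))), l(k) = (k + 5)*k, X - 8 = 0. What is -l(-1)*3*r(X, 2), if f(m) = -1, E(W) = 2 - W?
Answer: -36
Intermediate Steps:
X = 8 (X = 8 + 0 = 8)
l(k) = k*(5 + k) (l(k) = (5 + k)*k = k*(5 + k))
r(O, z) = (-5 + z)/(-1 + z) (r(O, z) = (-5 + z)/(z - 1) = (-5 + z)/(-1 + z))
-l(-1)*3*r(X, 2) = --(5 - 1)*3*(-5 + 2)/(-1 + 2) = --1*4*3*-3/1 = -(-4*3)*1*(-3) = -(-12)*(-3) = -1*36 = -36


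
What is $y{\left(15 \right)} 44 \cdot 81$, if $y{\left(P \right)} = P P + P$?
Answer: $855360$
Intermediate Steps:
$y{\left(P \right)} = P + P^{2}$ ($y{\left(P \right)} = P^{2} + P = P + P^{2}$)
$y{\left(15 \right)} 44 \cdot 81 = 15 \left(1 + 15\right) 44 \cdot 81 = 15 \cdot 16 \cdot 44 \cdot 81 = 240 \cdot 44 \cdot 81 = 10560 \cdot 81 = 855360$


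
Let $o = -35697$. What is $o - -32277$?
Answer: $-3420$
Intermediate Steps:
$o - -32277 = -35697 - -32277 = -35697 + 32277 = -3420$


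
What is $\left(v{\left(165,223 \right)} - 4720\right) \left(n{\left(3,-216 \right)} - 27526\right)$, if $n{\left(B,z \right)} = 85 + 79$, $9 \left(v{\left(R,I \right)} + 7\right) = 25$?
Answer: $\frac{1163377516}{9} \approx 1.2926 \cdot 10^{8}$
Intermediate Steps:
$v{\left(R,I \right)} = - \frac{38}{9}$ ($v{\left(R,I \right)} = -7 + \frac{1}{9} \cdot 25 = -7 + \frac{25}{9} = - \frac{38}{9}$)
$n{\left(B,z \right)} = 164$
$\left(v{\left(165,223 \right)} - 4720\right) \left(n{\left(3,-216 \right)} - 27526\right) = \left(- \frac{38}{9} - 4720\right) \left(164 - 27526\right) = \left(- \frac{42518}{9}\right) \left(-27362\right) = \frac{1163377516}{9}$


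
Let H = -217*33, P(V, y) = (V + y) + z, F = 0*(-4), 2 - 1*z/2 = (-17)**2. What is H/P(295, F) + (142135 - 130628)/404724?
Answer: 10399423/404724 ≈ 25.695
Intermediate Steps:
z = -574 (z = 4 - 2*(-17)**2 = 4 - 2*289 = 4 - 578 = -574)
F = 0
P(V, y) = -574 + V + y (P(V, y) = (V + y) - 574 = -574 + V + y)
H = -7161 (H = -217*33 = -7161)
H/P(295, F) + (142135 - 130628)/404724 = -7161/(-574 + 295 + 0) + (142135 - 130628)/404724 = -7161/(-279) + 11507*(1/404724) = -7161*(-1/279) + 11507/404724 = 77/3 + 11507/404724 = 10399423/404724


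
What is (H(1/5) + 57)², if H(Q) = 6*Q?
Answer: 84681/25 ≈ 3387.2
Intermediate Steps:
(H(1/5) + 57)² = (6/5 + 57)² = (291/5)² = 84681/25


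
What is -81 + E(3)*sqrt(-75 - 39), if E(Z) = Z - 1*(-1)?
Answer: -81 + 4*I*sqrt(114) ≈ -81.0 + 42.708*I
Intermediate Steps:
E(Z) = 1 + Z (E(Z) = Z + 1 = 1 + Z)
-81 + E(3)*sqrt(-75 - 39) = -81 + (1 + 3)*sqrt(-75 - 39) = -81 + 4*sqrt(-114) = -81 + 4*(I*sqrt(114)) = -81 + 4*I*sqrt(114)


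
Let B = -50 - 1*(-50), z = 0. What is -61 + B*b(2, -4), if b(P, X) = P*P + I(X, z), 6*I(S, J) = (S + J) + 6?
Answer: -61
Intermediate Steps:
I(S, J) = 1 + J/6 + S/6 (I(S, J) = ((S + J) + 6)/6 = ((J + S) + 6)/6 = (6 + J + S)/6 = 1 + J/6 + S/6)
B = 0 (B = -50 + 50 = 0)
b(P, X) = 1 + P² + X/6 (b(P, X) = P*P + (1 + (⅙)*0 + X/6) = P² + (1 + 0 + X/6) = P² + (1 + X/6) = 1 + P² + X/6)
-61 + B*b(2, -4) = -61 + 0*(1 + 2² + (⅙)*(-4)) = -61 + 0*(1 + 4 - ⅔) = -61 + 0*(13/3) = -61 + 0 = -61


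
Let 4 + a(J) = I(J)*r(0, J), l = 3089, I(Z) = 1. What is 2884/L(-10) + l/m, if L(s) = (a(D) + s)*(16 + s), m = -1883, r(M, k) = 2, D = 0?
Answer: -1413245/33894 ≈ -41.696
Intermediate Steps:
a(J) = -2 (a(J) = -4 + 1*2 = -4 + 2 = -2)
L(s) = (-2 + s)*(16 + s)
2884/L(-10) + l/m = 2884/(-32 + (-10)² + 14*(-10)) + 3089/(-1883) = 2884/(-32 + 100 - 140) + 3089*(-1/1883) = 2884/(-72) - 3089/1883 = 2884*(-1/72) - 3089/1883 = -721/18 - 3089/1883 = -1413245/33894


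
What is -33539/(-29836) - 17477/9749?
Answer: -194472061/290871164 ≈ -0.66858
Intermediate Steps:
-33539/(-29836) - 17477/9749 = -33539*(-1/29836) - 17477*1/9749 = 33539/29836 - 17477/9749 = -194472061/290871164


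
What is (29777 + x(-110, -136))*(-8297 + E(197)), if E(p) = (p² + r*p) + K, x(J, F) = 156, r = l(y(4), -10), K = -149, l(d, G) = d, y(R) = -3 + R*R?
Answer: 985514092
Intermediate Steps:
y(R) = -3 + R²
r = 13 (r = -3 + 4² = -3 + 16 = 13)
E(p) = -149 + p² + 13*p (E(p) = (p² + 13*p) - 149 = -149 + p² + 13*p)
(29777 + x(-110, -136))*(-8297 + E(197)) = (29777 + 156)*(-8297 + (-149 + 197² + 13*197)) = 29933*(-8297 + (-149 + 38809 + 2561)) = 29933*(-8297 + 41221) = 29933*32924 = 985514092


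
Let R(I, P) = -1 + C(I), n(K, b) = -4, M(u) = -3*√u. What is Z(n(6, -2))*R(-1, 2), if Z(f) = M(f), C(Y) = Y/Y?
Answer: 0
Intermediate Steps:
C(Y) = 1
Z(f) = -3*√f
R(I, P) = 0 (R(I, P) = -1 + 1 = 0)
Z(n(6, -2))*R(-1, 2) = -6*I*0 = 0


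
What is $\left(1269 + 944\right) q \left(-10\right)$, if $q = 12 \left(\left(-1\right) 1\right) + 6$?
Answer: $132780$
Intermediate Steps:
$q = -6$ ($q = 12 \left(-1\right) + 6 = -12 + 6 = -6$)
$\left(1269 + 944\right) q \left(-10\right) = \left(1269 + 944\right) \left(\left(-6\right) \left(-10\right)\right) = 2213 \cdot 60 = 132780$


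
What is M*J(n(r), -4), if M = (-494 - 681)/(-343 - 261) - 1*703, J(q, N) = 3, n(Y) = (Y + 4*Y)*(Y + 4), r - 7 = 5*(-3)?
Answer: -1270311/604 ≈ -2103.2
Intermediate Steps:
r = -8 (r = 7 + 5*(-3) = 7 - 15 = -8)
n(Y) = 5*Y*(4 + Y) (n(Y) = (5*Y)*(4 + Y) = 5*Y*(4 + Y))
M = -423437/604 (M = -1175/(-604) - 703 = -1175*(-1/604) - 703 = 1175/604 - 703 = -423437/604 ≈ -701.05)
M*J(n(r), -4) = -423437/604*3 = -1270311/604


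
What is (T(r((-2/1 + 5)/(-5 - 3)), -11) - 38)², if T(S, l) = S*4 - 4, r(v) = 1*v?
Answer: 7569/4 ≈ 1892.3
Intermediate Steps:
r(v) = v
T(S, l) = -4 + 4*S (T(S, l) = 4*S - 4 = -4 + 4*S)
(T(r((-2/1 + 5)/(-5 - 3)), -11) - 38)² = ((-4 + 4*((-2/1 + 5)/(-5 - 3))) - 38)² = ((-4 + 4*((-2*1 + 5)/(-8))) - 38)² = ((-4 + 4*((-2 + 5)*(-⅛))) - 38)² = ((-4 + 4*(3*(-⅛))) - 38)² = ((-4 + 4*(-3/8)) - 38)² = ((-4 - 3/2) - 38)² = (-11/2 - 38)² = (-87/2)² = 7569/4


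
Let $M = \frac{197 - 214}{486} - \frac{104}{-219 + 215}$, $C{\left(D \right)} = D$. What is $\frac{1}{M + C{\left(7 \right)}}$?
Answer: $\frac{486}{16021} \approx 0.030335$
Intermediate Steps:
$M = \frac{12619}{486}$ ($M = \left(197 - 214\right) \frac{1}{486} - \frac{104}{-4} = \left(-17\right) \frac{1}{486} - -26 = - \frac{17}{486} + 26 = \frac{12619}{486} \approx 25.965$)
$\frac{1}{M + C{\left(7 \right)}} = \frac{1}{\frac{12619}{486} + 7} = \frac{1}{\frac{16021}{486}} = \frac{486}{16021}$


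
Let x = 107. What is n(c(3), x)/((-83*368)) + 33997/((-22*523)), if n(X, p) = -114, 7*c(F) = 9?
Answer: -259273171/87859816 ≈ -2.9510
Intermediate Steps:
c(F) = 9/7 (c(F) = (1/7)*9 = 9/7)
n(c(3), x)/((-83*368)) + 33997/((-22*523)) = -114/((-83*368)) + 33997/((-22*523)) = -114/(-30544) + 33997/(-11506) = -114*(-1/30544) + 33997*(-1/11506) = 57/15272 - 33997/11506 = -259273171/87859816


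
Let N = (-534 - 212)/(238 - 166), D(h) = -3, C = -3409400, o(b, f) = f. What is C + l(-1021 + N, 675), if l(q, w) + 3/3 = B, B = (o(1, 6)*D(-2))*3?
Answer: -3409455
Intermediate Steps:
N = -373/36 (N = -746/72 = -746*1/72 = -373/36 ≈ -10.361)
B = -54 (B = (6*(-3))*3 = -18*3 = -54)
l(q, w) = -55 (l(q, w) = -1 - 54 = -55)
C + l(-1021 + N, 675) = -3409400 - 55 = -3409455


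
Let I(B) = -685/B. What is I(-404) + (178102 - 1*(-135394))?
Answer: 126653069/404 ≈ 3.1350e+5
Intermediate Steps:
I(-404) + (178102 - 1*(-135394)) = -685/(-404) + (178102 - 1*(-135394)) = -685*(-1/404) + (178102 + 135394) = 685/404 + 313496 = 126653069/404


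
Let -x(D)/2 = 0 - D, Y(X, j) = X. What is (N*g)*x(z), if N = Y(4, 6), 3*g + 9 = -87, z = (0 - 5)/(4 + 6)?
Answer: 128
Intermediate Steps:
z = -1/2 (z = -5/10 = -5*1/10 = -1/2 ≈ -0.50000)
g = -32 (g = -3 + (1/3)*(-87) = -3 - 29 = -32)
N = 4
x(D) = 2*D (x(D) = -2*(0 - D) = -(-2)*D = 2*D)
(N*g)*x(z) = (4*(-32))*(2*(-1/2)) = -128*(-1) = 128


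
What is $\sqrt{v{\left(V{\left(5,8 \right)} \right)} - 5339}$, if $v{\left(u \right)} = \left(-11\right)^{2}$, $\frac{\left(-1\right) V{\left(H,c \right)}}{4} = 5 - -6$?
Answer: $i \sqrt{5218} \approx 72.236 i$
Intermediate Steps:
$V{\left(H,c \right)} = -44$ ($V{\left(H,c \right)} = - 4 \left(5 - -6\right) = - 4 \left(5 + 6\right) = \left(-4\right) 11 = -44$)
$v{\left(u \right)} = 121$
$\sqrt{v{\left(V{\left(5,8 \right)} \right)} - 5339} = \sqrt{121 - 5339} = \sqrt{-5218} = i \sqrt{5218}$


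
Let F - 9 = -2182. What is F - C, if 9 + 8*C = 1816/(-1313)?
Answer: -22811559/10504 ≈ -2171.7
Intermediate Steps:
F = -2173 (F = 9 - 2182 = -2173)
C = -13633/10504 (C = -9/8 + (1816/(-1313))/8 = -9/8 + (1816*(-1/1313))/8 = -9/8 + (⅛)*(-1816/1313) = -9/8 - 227/1313 = -13633/10504 ≈ -1.2979)
F - C = -2173 - 1*(-13633/10504) = -2173 + 13633/10504 = -22811559/10504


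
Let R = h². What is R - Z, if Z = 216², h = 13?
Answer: -46487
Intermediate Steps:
Z = 46656
R = 169 (R = 13² = 169)
R - Z = 169 - 1*46656 = 169 - 46656 = -46487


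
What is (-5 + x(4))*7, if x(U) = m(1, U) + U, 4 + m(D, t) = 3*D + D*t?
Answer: 14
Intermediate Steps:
m(D, t) = -4 + 3*D + D*t (m(D, t) = -4 + (3*D + D*t) = -4 + 3*D + D*t)
x(U) = -1 + 2*U (x(U) = (-4 + 3*1 + 1*U) + U = (-4 + 3 + U) + U = (-1 + U) + U = -1 + 2*U)
(-5 + x(4))*7 = (-5 + (-1 + 2*4))*7 = (-5 + (-1 + 8))*7 = (-5 + 7)*7 = 2*7 = 14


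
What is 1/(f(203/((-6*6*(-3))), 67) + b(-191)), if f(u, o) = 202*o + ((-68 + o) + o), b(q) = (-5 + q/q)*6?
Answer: 1/13576 ≈ 7.3659e-5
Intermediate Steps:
b(q) = -24 (b(q) = (-5 + 1)*6 = -4*6 = -24)
f(u, o) = -68 + 204*o (f(u, o) = 202*o + (-68 + 2*o) = -68 + 204*o)
1/(f(203/((-6*6*(-3))), 67) + b(-191)) = 1/((-68 + 204*67) - 24) = 1/((-68 + 13668) - 24) = 1/(13600 - 24) = 1/13576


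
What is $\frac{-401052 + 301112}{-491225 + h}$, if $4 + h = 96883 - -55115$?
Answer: $\frac{99940}{339231} \approx 0.29461$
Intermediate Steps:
$h = 151994$ ($h = -4 + \left(96883 - -55115\right) = -4 + \left(96883 + 55115\right) = -4 + 151998 = 151994$)
$\frac{-401052 + 301112}{-491225 + h} = \frac{-401052 + 301112}{-491225 + 151994} = - \frac{99940}{-339231} = \left(-99940\right) \left(- \frac{1}{339231}\right) = \frac{99940}{339231}$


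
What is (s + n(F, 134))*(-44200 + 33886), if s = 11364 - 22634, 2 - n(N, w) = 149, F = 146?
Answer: 117754938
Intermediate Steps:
n(N, w) = -147 (n(N, w) = 2 - 1*149 = 2 - 149 = -147)
s = -11270
(s + n(F, 134))*(-44200 + 33886) = (-11270 - 147)*(-44200 + 33886) = -11417*(-10314) = 117754938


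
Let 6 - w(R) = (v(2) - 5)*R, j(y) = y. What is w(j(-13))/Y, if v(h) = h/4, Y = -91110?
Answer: 7/12148 ≈ 0.00057623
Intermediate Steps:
v(h) = h/4 (v(h) = h*(1/4) = h/4)
w(R) = 6 + 9*R/2 (w(R) = 6 - ((1/4)*2 - 5)*R = 6 - (1/2 - 5)*R = 6 - (-9)*R/2 = 6 + 9*R/2)
w(j(-13))/Y = (6 + (9/2)*(-13))/(-91110) = (6 - 117/2)*(-1/91110) = -105/2*(-1/91110) = 7/12148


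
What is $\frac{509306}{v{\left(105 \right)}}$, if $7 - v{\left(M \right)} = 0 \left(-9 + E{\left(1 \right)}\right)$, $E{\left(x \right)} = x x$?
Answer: $72758$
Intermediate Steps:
$E{\left(x \right)} = x^{2}$
$v{\left(M \right)} = 7$ ($v{\left(M \right)} = 7 - 0 \left(-9 + 1^{2}\right) = 7 - 0 \left(-9 + 1\right) = 7 - 0 \left(-8\right) = 7 - 0 = 7 + 0 = 7$)
$\frac{509306}{v{\left(105 \right)}} = \frac{509306}{7} = 509306 \cdot \frac{1}{7} = 72758$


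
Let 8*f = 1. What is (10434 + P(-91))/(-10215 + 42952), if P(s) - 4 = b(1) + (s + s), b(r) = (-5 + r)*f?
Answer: 20511/65474 ≈ 0.31327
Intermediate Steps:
f = ⅛ (f = (⅛)*1 = ⅛ ≈ 0.12500)
b(r) = -5/8 + r/8 (b(r) = (-5 + r)*(⅛) = -5/8 + r/8)
P(s) = 7/2 + 2*s (P(s) = 4 + ((-5/8 + (⅛)*1) + (s + s)) = 4 + ((-5/8 + ⅛) + 2*s) = 4 + (-½ + 2*s) = 7/2 + 2*s)
(10434 + P(-91))/(-10215 + 42952) = (10434 + (7/2 + 2*(-91)))/(-10215 + 42952) = (10434 + (7/2 - 182))/32737 = (10434 - 357/2)*(1/32737) = (20511/2)*(1/32737) = 20511/65474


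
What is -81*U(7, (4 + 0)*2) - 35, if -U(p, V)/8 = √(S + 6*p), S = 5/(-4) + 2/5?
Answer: -35 + 324*√4115/5 ≈ 4121.8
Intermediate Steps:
S = -17/20 (S = 5*(-¼) + 2*(⅕) = -5/4 + ⅖ = -17/20 ≈ -0.85000)
U(p, V) = -8*√(-17/20 + 6*p)
-81*U(7, (4 + 0)*2) - 35 = -(-324)*√(-85 + 600*7)/5 - 35 = -(-324)*√(-85 + 4200)/5 - 35 = -(-324)*√4115/5 - 35 = 324*√4115/5 - 35 = -35 + 324*√4115/5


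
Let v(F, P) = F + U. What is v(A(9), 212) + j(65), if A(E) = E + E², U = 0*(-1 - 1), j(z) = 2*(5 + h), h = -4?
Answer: 92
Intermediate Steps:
j(z) = 2 (j(z) = 2*(5 - 4) = 2*1 = 2)
U = 0 (U = 0*(-2) = 0)
v(F, P) = F (v(F, P) = F + 0 = F)
v(A(9), 212) + j(65) = 9*(1 + 9) + 2 = 9*10 + 2 = 90 + 2 = 92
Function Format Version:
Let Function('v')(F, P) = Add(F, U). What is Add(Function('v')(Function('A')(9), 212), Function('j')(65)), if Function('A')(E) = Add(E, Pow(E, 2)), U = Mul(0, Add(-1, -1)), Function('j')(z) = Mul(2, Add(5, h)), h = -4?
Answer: 92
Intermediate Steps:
Function('j')(z) = 2 (Function('j')(z) = Mul(2, Add(5, -4)) = Mul(2, 1) = 2)
U = 0 (U = Mul(0, -2) = 0)
Function('v')(F, P) = F (Function('v')(F, P) = Add(F, 0) = F)
Add(Function('v')(Function('A')(9), 212), Function('j')(65)) = Add(Mul(9, Add(1, 9)), 2) = Add(Mul(9, 10), 2) = Add(90, 2) = 92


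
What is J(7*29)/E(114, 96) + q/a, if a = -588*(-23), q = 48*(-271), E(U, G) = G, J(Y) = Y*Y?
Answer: 46338479/108192 ≈ 428.30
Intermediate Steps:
J(Y) = Y**2
q = -13008
a = 13524
J(7*29)/E(114, 96) + q/a = (7*29)**2/96 - 13008/13524 = 203**2*(1/96) - 13008*1/13524 = 41209*(1/96) - 1084/1127 = 41209/96 - 1084/1127 = 46338479/108192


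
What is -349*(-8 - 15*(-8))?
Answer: -39088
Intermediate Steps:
-349*(-8 - 15*(-8)) = -349*(-8 + 120) = -349*112 = -39088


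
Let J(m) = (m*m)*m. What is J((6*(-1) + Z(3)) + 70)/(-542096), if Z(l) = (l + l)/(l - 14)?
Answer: -42508549/90191222 ≈ -0.47132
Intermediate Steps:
Z(l) = 2*l/(-14 + l) (Z(l) = (2*l)/(-14 + l) = 2*l/(-14 + l))
J(m) = m**3 (J(m) = m**2*m = m**3)
J((6*(-1) + Z(3)) + 70)/(-542096) = ((6*(-1) + 2*3/(-14 + 3)) + 70)**3/(-542096) = ((-6 + 2*3/(-11)) + 70)**3*(-1/542096) = ((-6 + 2*3*(-1/11)) + 70)**3*(-1/542096) = ((-6 - 6/11) + 70)**3*(-1/542096) = (-72/11 + 70)**3*(-1/542096) = (698/11)**3*(-1/542096) = (340068392/1331)*(-1/542096) = -42508549/90191222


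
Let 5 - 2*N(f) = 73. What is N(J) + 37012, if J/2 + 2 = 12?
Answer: 36978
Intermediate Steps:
J = 20 (J = -4 + 2*12 = -4 + 24 = 20)
N(f) = -34 (N(f) = 5/2 - ½*73 = 5/2 - 73/2 = -34)
N(J) + 37012 = -34 + 37012 = 36978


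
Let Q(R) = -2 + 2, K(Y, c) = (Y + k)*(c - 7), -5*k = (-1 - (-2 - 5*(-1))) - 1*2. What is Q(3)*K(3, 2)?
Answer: 0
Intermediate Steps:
k = 6/5 (k = -((-1 - (-2 - 5*(-1))) - 1*2)/5 = -((-1 - (-2 + 5)) - 2)/5 = -((-1 - 1*3) - 2)/5 = -((-1 - 3) - 2)/5 = -(-4 - 2)/5 = -1/5*(-6) = 6/5 ≈ 1.2000)
K(Y, c) = (-7 + c)*(6/5 + Y) (K(Y, c) = (Y + 6/5)*(c - 7) = (6/5 + Y)*(-7 + c) = (-7 + c)*(6/5 + Y))
Q(R) = 0
Q(3)*K(3, 2) = 0*(-42/5 - 7*3 + (6/5)*2 + 3*2) = 0*(-42/5 - 21 + 12/5 + 6) = 0*(-21) = 0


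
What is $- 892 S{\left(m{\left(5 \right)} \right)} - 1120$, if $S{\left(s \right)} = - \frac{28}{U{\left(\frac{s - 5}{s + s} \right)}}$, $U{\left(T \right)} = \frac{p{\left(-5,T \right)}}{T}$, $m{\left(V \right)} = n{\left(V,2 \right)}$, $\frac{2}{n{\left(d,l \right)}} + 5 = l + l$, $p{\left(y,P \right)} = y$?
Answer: $- \frac{49308}{5} \approx -9861.6$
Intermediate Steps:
$n{\left(d,l \right)} = \frac{2}{-5 + 2 l}$ ($n{\left(d,l \right)} = \frac{2}{-5 + \left(l + l\right)} = \frac{2}{-5 + 2 l}$)
$m{\left(V \right)} = -2$ ($m{\left(V \right)} = \frac{2}{-5 + 2 \cdot 2} = \frac{2}{-5 + 4} = \frac{2}{-1} = 2 \left(-1\right) = -2$)
$U{\left(T \right)} = - \frac{5}{T}$
$S{\left(s \right)} = \frac{14 \left(-5 + s\right)}{5 s}$ ($S{\left(s \right)} = - \frac{28}{\left(-5\right) \frac{1}{\left(s - 5\right) \frac{1}{s + s}}} = - \frac{28}{\left(-5\right) \frac{1}{\left(-5 + s\right) \frac{1}{2 s}}} = - \frac{28}{\left(-5\right) \frac{1}{\frac{1}{2} \frac{1}{s} \left(-5 + s\right)}} = - \frac{28}{\left(-5\right) \frac{2 s}{-5 + s}} = - \frac{28}{\left(-10\right) s \frac{1}{-5 + s}} = - 28 \left(- \frac{-5 + s}{10 s}\right) = \frac{14 \left(-5 + s\right)}{5 s}$)
$- 892 S{\left(m{\left(5 \right)} \right)} - 1120 = - 892 \left(\frac{14}{5} - \frac{14}{-2}\right) - 1120 = - 892 \left(\frac{14}{5} - -7\right) - 1120 = - 892 \left(\frac{14}{5} + 7\right) - 1120 = \left(-892\right) \frac{49}{5} - 1120 = - \frac{43708}{5} - 1120 = - \frac{49308}{5}$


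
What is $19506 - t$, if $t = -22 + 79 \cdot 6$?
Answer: $19054$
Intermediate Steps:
$t = 452$ ($t = -22 + 474 = 452$)
$19506 - t = 19506 - 452 = 19054$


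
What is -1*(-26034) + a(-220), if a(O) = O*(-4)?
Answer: 26914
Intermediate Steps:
a(O) = -4*O
-1*(-26034) + a(-220) = -1*(-26034) - 4*(-220) = 26034 + 880 = 26914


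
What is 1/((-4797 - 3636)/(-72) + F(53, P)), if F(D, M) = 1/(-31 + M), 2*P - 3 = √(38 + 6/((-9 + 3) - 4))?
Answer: 3794952/444353713 + 64*√935/7554013121 ≈ 0.0085406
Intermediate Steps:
P = 3/2 + √935/10 (P = 3/2 + √(38 + 6/((-9 + 3) - 4))/2 = 3/2 + √(38 + 6/(-6 - 4))/2 = 3/2 + √(38 + 6/(-10))/2 = 3/2 + √(38 + 6*(-⅒))/2 = 3/2 + √(38 - ⅗)/2 = 3/2 + √(187/5)/2 = 3/2 + (√935/5)/2 = 3/2 + √935/10 ≈ 4.5578)
1/((-4797 - 3636)/(-72) + F(53, P)) = 1/((-4797 - 3636)/(-72) + 1/(-31 + (3/2 + √935/10))) = 1/(-8433*(-1/72) + 1/(-59/2 + √935/10)) = 1/(937/8 + 1/(-59/2 + √935/10))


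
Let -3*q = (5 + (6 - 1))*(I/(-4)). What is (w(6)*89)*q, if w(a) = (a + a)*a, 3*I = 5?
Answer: 8900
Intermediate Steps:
I = 5/3 (I = (1/3)*5 = 5/3 ≈ 1.6667)
w(a) = 2*a**2 (w(a) = (2*a)*a = 2*a**2)
q = 25/18 (q = -(5 + (6 - 1))*(5/3)/(-4)/3 = -(5 + 5)*(5/3)*(-1/4)/3 = -10*(-5)/(3*12) = -1/3*(-25/6) = 25/18 ≈ 1.3889)
(w(6)*89)*q = ((2*6**2)*89)*(25/18) = ((2*36)*89)*(25/18) = (72*89)*(25/18) = 6408*(25/18) = 8900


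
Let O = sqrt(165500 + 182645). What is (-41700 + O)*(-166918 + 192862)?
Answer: -1081864800 + 1271256*sqrt(145) ≈ -1.0666e+9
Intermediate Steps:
O = 49*sqrt(145) (O = sqrt(348145) = 49*sqrt(145) ≈ 590.04)
(-41700 + O)*(-166918 + 192862) = (-41700 + 49*sqrt(145))*(-166918 + 192862) = (-41700 + 49*sqrt(145))*25944 = -1081864800 + 1271256*sqrt(145)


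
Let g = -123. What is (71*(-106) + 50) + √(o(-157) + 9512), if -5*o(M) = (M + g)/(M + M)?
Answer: -7476 + 2*√58614223/157 ≈ -7378.5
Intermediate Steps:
o(M) = -(-123 + M)/(10*M) (o(M) = -(M - 123)/(5*(M + M)) = -(-123 + M)/(5*(2*M)) = -(-123 + M)*1/(2*M)/5 = -(-123 + M)/(10*M))
(71*(-106) + 50) + √(o(-157) + 9512) = (71*(-106) + 50) + √((⅒)*(123 - 1*(-157))/(-157) + 9512) = (-7526 + 50) + √((⅒)*(-1/157)*(123 + 157) + 9512) = -7476 + √((⅒)*(-1/157)*280 + 9512) = -7476 + √(-28/157 + 9512) = -7476 + √(1493356/157) = -7476 + 2*√58614223/157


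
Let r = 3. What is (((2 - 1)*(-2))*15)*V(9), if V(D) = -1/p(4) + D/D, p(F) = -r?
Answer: -40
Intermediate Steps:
p(F) = -3 (p(F) = -1*3 = -3)
V(D) = 4/3 (V(D) = -1/(-3) + D/D = -1*(-⅓) + 1 = ⅓ + 1 = 4/3)
(((2 - 1)*(-2))*15)*V(9) = (((2 - 1)*(-2))*15)*(4/3) = ((1*(-2))*15)*(4/3) = -2*15*(4/3) = -30*4/3 = -40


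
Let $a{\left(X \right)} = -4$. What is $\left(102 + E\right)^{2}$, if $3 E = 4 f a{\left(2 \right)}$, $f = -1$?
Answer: $\frac{103684}{9} \approx 11520.0$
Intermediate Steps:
$E = \frac{16}{3}$ ($E = \frac{4 \left(-1\right) \left(-4\right)}{3} = \frac{\left(-4\right) \left(-4\right)}{3} = \frac{1}{3} \cdot 16 = \frac{16}{3} \approx 5.3333$)
$\left(102 + E\right)^{2} = \left(102 + \frac{16}{3}\right)^{2} = \left(\frac{322}{3}\right)^{2} = \frac{103684}{9}$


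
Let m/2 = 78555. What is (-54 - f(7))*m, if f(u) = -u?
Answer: -7384170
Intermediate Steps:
m = 157110 (m = 2*78555 = 157110)
(-54 - f(7))*m = (-54 - (-1)*7)*157110 = (-54 - 1*(-7))*157110 = (-54 + 7)*157110 = -47*157110 = -7384170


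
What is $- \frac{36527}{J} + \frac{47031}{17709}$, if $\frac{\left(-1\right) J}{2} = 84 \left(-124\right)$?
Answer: $\frac{110964383}{122971296} \approx 0.90236$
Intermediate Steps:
$J = 20832$ ($J = - 2 \cdot 84 \left(-124\right) = \left(-2\right) \left(-10416\right) = 20832$)
$- \frac{36527}{J} + \frac{47031}{17709} = - \frac{36527}{20832} + \frac{47031}{17709} = \left(-36527\right) \frac{1}{20832} + 47031 \cdot \frac{1}{17709} = - \frac{36527}{20832} + \frac{15677}{5903} = \frac{110964383}{122971296}$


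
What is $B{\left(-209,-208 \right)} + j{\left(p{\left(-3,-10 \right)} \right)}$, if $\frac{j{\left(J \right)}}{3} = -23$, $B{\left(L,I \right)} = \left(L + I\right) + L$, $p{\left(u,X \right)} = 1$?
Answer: $-695$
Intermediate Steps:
$B{\left(L,I \right)} = I + 2 L$ ($B{\left(L,I \right)} = \left(I + L\right) + L = I + 2 L$)
$j{\left(J \right)} = -69$ ($j{\left(J \right)} = 3 \left(-23\right) = -69$)
$B{\left(-209,-208 \right)} + j{\left(p{\left(-3,-10 \right)} \right)} = \left(-208 + 2 \left(-209\right)\right) - 69 = \left(-208 - 418\right) - 69 = -626 - 69 = -695$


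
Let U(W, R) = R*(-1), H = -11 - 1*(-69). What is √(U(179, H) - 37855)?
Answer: I*√37913 ≈ 194.71*I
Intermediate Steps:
H = 58 (H = -11 + 69 = 58)
U(W, R) = -R
√(U(179, H) - 37855) = √(-1*58 - 37855) = √(-58 - 37855) = √(-37913) = I*√37913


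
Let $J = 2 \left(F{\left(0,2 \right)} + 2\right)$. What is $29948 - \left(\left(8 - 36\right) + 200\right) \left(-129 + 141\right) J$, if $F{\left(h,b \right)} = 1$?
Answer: $17564$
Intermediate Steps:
$J = 6$ ($J = 2 \left(1 + 2\right) = 2 \cdot 3 = 6$)
$29948 - \left(\left(8 - 36\right) + 200\right) \left(-129 + 141\right) J = 29948 - \left(\left(8 - 36\right) + 200\right) \left(-129 + 141\right) 6 = 29948 - \left(\left(8 - 36\right) + 200\right) 12 \cdot 6 = 29948 - \left(-28 + 200\right) 12 \cdot 6 = 29948 - 172 \cdot 12 \cdot 6 = 29948 - 2064 \cdot 6 = 29948 - 12384 = 17564$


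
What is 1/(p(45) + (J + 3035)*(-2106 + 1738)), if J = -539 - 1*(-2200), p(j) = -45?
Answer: -1/1728173 ≈ -5.7865e-7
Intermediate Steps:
J = 1661 (J = -539 + 2200 = 1661)
1/(p(45) + (J + 3035)*(-2106 + 1738)) = 1/(-45 + (1661 + 3035)*(-2106 + 1738)) = 1/(-45 + 4696*(-368)) = 1/(-45 - 1728128) = 1/(-1728173) = -1/1728173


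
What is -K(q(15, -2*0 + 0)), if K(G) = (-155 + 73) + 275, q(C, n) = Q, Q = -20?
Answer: -193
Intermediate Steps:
q(C, n) = -20
K(G) = 193 (K(G) = -82 + 275 = 193)
-K(q(15, -2*0 + 0)) = -1*193 = -193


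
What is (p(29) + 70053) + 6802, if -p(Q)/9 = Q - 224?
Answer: 78610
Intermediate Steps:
p(Q) = 2016 - 9*Q (p(Q) = -9*(Q - 224) = -9*(-224 + Q) = 2016 - 9*Q)
(p(29) + 70053) + 6802 = ((2016 - 9*29) + 70053) + 6802 = ((2016 - 261) + 70053) + 6802 = (1755 + 70053) + 6802 = 71808 + 6802 = 78610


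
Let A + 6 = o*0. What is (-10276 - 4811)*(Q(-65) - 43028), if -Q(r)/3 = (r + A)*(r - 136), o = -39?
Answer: 1295083167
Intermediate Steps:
A = -6 (A = -6 - 39*0 = -6 + 0 = -6)
Q(r) = -3*(-136 + r)*(-6 + r) (Q(r) = -3*(r - 6)*(r - 136) = -3*(-6 + r)*(-136 + r) = -3*(-136 + r)*(-6 + r))
(-10276 - 4811)*(Q(-65) - 43028) = (-10276 - 4811)*((-2448 - 3*(-65)**2 + 426*(-65)) - 43028) = -15087*((-2448 - 3*4225 - 27690) - 43028) = -15087*((-2448 - 12675 - 27690) - 43028) = -15087*(-42813 - 43028) = -15087*(-85841) = 1295083167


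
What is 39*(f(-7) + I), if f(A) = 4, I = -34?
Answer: -1170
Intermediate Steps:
39*(f(-7) + I) = 39*(4 - 34) = 39*(-30) = -1170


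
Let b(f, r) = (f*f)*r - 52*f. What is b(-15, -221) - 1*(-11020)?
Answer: -37925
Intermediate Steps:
b(f, r) = -52*f + r*f² (b(f, r) = f²*r - 52*f = r*f² - 52*f = -52*f + r*f²)
b(-15, -221) - 1*(-11020) = -15*(-52 - 15*(-221)) - 1*(-11020) = -15*(-52 + 3315) + 11020 = -15*3263 + 11020 = -48945 + 11020 = -37925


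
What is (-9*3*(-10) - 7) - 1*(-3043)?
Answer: 3306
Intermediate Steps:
(-9*3*(-10) - 7) - 1*(-3043) = (-27*(-10) - 7) + 3043 = (270 - 7) + 3043 = 263 + 3043 = 3306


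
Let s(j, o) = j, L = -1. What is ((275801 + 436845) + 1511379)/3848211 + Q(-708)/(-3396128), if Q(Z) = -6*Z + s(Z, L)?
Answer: 1884862727065/3267254281752 ≈ 0.57689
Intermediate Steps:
Q(Z) = -5*Z (Q(Z) = -6*Z + Z = -5*Z)
((275801 + 436845) + 1511379)/3848211 + Q(-708)/(-3396128) = ((275801 + 436845) + 1511379)/3848211 - 5*(-708)/(-3396128) = (712646 + 1511379)*(1/3848211) + 3540*(-1/3396128) = 2224025*(1/3848211) - 885/849032 = 2224025/3848211 - 885/849032 = 1884862727065/3267254281752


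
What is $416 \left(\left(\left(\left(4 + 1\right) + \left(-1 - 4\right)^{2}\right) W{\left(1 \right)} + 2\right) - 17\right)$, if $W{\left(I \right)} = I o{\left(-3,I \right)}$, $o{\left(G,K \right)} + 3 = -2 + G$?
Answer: $-106080$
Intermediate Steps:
$o{\left(G,K \right)} = -5 + G$ ($o{\left(G,K \right)} = -3 + \left(-2 + G\right) = -5 + G$)
$W{\left(I \right)} = - 8 I$ ($W{\left(I \right)} = I \left(-5 - 3\right) = I \left(-8\right) = - 8 I$)
$416 \left(\left(\left(\left(4 + 1\right) + \left(-1 - 4\right)^{2}\right) W{\left(1 \right)} + 2\right) - 17\right) = 416 \left(\left(\left(\left(4 + 1\right) + \left(-1 - 4\right)^{2}\right) \left(\left(-8\right) 1\right) + 2\right) - 17\right) = 416 \left(\left(\left(5 + \left(-5\right)^{2}\right) \left(-8\right) + 2\right) - 17\right) = 416 \left(\left(\left(5 + 25\right) \left(-8\right) + 2\right) - 17\right) = 416 \left(\left(30 \left(-8\right) + 2\right) - 17\right) = 416 \left(\left(-240 + 2\right) - 17\right) = 416 \left(-238 - 17\right) = 416 \left(-255\right) = -106080$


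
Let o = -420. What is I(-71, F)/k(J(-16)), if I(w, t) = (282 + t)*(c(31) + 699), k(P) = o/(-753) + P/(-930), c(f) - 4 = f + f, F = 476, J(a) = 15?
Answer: 9023936940/8429 ≈ 1.0706e+6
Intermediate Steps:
c(f) = 4 + 2*f (c(f) = 4 + (f + f) = 4 + 2*f)
k(P) = 140/251 - P/930 (k(P) = -420/(-753) + P/(-930) = -420*(-1/753) + P*(-1/930) = 140/251 - P/930)
I(w, t) = 215730 + 765*t (I(w, t) = (282 + t)*((4 + 2*31) + 699) = (282 + t)*((4 + 62) + 699) = (282 + t)*(66 + 699) = (282 + t)*765 = 215730 + 765*t)
I(-71, F)/k(J(-16)) = (215730 + 765*476)/(140/251 - 1/930*15) = (215730 + 364140)/(140/251 - 1/62) = 579870/(8429/15562) = 579870*(15562/8429) = 9023936940/8429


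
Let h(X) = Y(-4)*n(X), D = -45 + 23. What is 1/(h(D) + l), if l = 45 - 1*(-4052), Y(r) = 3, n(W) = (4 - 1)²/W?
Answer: 22/90107 ≈ 0.00024415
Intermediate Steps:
n(W) = 9/W (n(W) = 3²/W = 9/W)
D = -22
l = 4097 (l = 45 + 4052 = 4097)
h(X) = 27/X (h(X) = 3*(9/X) = 27/X)
1/(h(D) + l) = 1/(27/(-22) + 4097) = 1/(27*(-1/22) + 4097) = 1/(-27/22 + 4097) = 1/(90107/22) = 22/90107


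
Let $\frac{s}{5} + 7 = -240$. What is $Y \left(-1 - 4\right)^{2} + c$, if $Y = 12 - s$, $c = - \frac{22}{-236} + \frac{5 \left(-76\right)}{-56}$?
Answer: $\frac{12878116}{413} \approx 31182.0$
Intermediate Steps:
$s = -1235$ ($s = -35 + 5 \left(-240\right) = -35 - 1200 = -1235$)
$c = \frac{2841}{413}$ ($c = \left(-22\right) \left(- \frac{1}{236}\right) - - \frac{95}{14} = \frac{11}{118} + \frac{95}{14} = \frac{2841}{413} \approx 6.8789$)
$Y = 1247$ ($Y = 12 - -1235 = 12 + 1235 = 1247$)
$Y \left(-1 - 4\right)^{2} + c = 1247 \left(-1 - 4\right)^{2} + \frac{2841}{413} = 1247 \left(-5\right)^{2} + \frac{2841}{413} = 1247 \cdot 25 + \frac{2841}{413} = 31175 + \frac{2841}{413} = \frac{12878116}{413}$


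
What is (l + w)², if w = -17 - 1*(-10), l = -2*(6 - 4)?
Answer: 121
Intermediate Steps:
l = -4 (l = -2*2 = -4)
w = -7 (w = -17 + 10 = -7)
(l + w)² = (-4 - 7)² = (-11)² = 121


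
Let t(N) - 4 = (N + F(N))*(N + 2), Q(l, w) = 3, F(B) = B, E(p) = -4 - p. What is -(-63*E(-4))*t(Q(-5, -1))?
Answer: 0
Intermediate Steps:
t(N) = 4 + 2*N*(2 + N) (t(N) = 4 + (N + N)*(N + 2) = 4 + (2*N)*(2 + N) = 4 + 2*N*(2 + N))
-(-63*E(-4))*t(Q(-5, -1)) = -(-63*(-4 - 1*(-4)))*(4 + 2*3² + 4*3) = -(-63*(-4 + 4))*(4 + 2*9 + 12) = -(-63*0)*(4 + 18 + 12) = -0*34 = -1*0 = 0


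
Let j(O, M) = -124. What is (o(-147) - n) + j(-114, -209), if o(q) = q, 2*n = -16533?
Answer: 15991/2 ≈ 7995.5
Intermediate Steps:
n = -16533/2 (n = (½)*(-16533) = -16533/2 ≈ -8266.5)
(o(-147) - n) + j(-114, -209) = (-147 - 1*(-16533/2)) - 124 = (-147 + 16533/2) - 124 = 16239/2 - 124 = 15991/2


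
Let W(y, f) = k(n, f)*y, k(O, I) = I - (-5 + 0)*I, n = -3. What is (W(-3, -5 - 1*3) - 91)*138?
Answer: 7314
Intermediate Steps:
k(O, I) = 6*I (k(O, I) = I - (-5)*I = I + 5*I = 6*I)
W(y, f) = 6*f*y (W(y, f) = (6*f)*y = 6*f*y)
(W(-3, -5 - 1*3) - 91)*138 = (6*(-5 - 1*3)*(-3) - 91)*138 = (6*(-5 - 3)*(-3) - 91)*138 = (6*(-8)*(-3) - 91)*138 = (144 - 91)*138 = 53*138 = 7314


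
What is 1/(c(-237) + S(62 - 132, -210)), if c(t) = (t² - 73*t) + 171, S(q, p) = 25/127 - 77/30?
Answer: 3810/280563181 ≈ 1.3580e-5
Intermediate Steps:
S(q, p) = -9029/3810 (S(q, p) = 25*(1/127) - 77*1/30 = 25/127 - 77/30 = -9029/3810)
c(t) = 171 + t² - 73*t
1/(c(-237) + S(62 - 132, -210)) = 1/((171 + (-237)² - 73*(-237)) - 9029/3810) = 1/((171 + 56169 + 17301) - 9029/3810) = 1/(73641 - 9029/3810) = 1/(280563181/3810) = 3810/280563181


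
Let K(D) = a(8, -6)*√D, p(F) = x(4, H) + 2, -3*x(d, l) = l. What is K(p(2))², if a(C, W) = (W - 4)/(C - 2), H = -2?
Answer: 200/27 ≈ 7.4074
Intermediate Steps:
x(d, l) = -l/3
a(C, W) = (-4 + W)/(-2 + C)
p(F) = 8/3 (p(F) = -⅓*(-2) + 2 = ⅔ + 2 = 8/3)
K(D) = -5*√D/3 (K(D) = ((-4 - 6)/(-2 + 8))*√D = (-10/6)*√D = ((⅙)*(-10))*√D = -5*√D/3)
K(p(2))² = (-10*√6/9)² = 200/27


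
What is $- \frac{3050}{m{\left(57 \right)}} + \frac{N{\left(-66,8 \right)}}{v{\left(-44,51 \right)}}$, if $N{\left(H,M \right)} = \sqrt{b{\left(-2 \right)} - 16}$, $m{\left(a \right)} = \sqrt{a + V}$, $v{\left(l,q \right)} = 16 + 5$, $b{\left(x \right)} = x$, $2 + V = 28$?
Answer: $- \frac{3050 \sqrt{83}}{83} + \frac{i \sqrt{2}}{7} \approx -334.78 + 0.20203 i$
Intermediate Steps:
$V = 26$ ($V = -2 + 28 = 26$)
$v{\left(l,q \right)} = 21$
$m{\left(a \right)} = \sqrt{26 + a}$ ($m{\left(a \right)} = \sqrt{a + 26} = \sqrt{26 + a}$)
$N{\left(H,M \right)} = 3 i \sqrt{2}$ ($N{\left(H,M \right)} = \sqrt{-2 - 16} = \sqrt{-18} = 3 i \sqrt{2}$)
$- \frac{3050}{m{\left(57 \right)}} + \frac{N{\left(-66,8 \right)}}{v{\left(-44,51 \right)}} = - \frac{3050}{\sqrt{26 + 57}} + \frac{3 i \sqrt{2}}{21} = - \frac{3050}{\sqrt{83}} + 3 i \sqrt{2} \cdot \frac{1}{21} = - 3050 \frac{\sqrt{83}}{83} + \frac{i \sqrt{2}}{7} = - \frac{3050 \sqrt{83}}{83} + \frac{i \sqrt{2}}{7}$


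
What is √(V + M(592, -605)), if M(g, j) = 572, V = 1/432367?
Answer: 15*√475246132491/432367 ≈ 23.917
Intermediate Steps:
V = 1/432367 ≈ 2.3128e-6
√(V + M(592, -605)) = √(1/432367 + 572) = √(247313925/432367) = 15*√475246132491/432367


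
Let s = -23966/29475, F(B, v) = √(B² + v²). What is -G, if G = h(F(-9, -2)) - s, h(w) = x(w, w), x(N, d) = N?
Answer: -23966/29475 - √85 ≈ -10.033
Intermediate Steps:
s = -23966/29475 (s = -23966*1/29475 = -23966/29475 ≈ -0.81310)
h(w) = w
G = 23966/29475 + √85 (G = √((-9)² + (-2)²) - 1*(-23966/29475) = √(81 + 4) + 23966/29475 = √85 + 23966/29475 = 23966/29475 + √85 ≈ 10.033)
-G = -(23966/29475 + √85) = -23966/29475 - √85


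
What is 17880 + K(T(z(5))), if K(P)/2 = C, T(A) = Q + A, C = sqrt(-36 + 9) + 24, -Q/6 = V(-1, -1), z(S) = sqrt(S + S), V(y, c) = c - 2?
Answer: 17928 + 6*I*sqrt(3) ≈ 17928.0 + 10.392*I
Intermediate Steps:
V(y, c) = -2 + c
z(S) = sqrt(2)*sqrt(S) (z(S) = sqrt(2*S) = sqrt(2)*sqrt(S))
Q = 18 (Q = -6*(-2 - 1) = -6*(-3) = 18)
C = 24 + 3*I*sqrt(3) (C = sqrt(-27) + 24 = 3*I*sqrt(3) + 24 = 24 + 3*I*sqrt(3) ≈ 24.0 + 5.1962*I)
T(A) = 18 + A
K(P) = 48 + 6*I*sqrt(3) (K(P) = 2*(24 + 3*I*sqrt(3)) = 48 + 6*I*sqrt(3))
17880 + K(T(z(5))) = 17880 + (48 + 6*I*sqrt(3)) = 17928 + 6*I*sqrt(3)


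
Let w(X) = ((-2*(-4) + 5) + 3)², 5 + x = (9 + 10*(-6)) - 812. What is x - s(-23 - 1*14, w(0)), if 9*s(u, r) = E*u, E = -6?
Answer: -2678/3 ≈ -892.67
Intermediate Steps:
x = -868 (x = -5 + ((9 + 10*(-6)) - 812) = -5 + ((9 - 60) - 812) = -5 + (-51 - 812) = -5 - 863 = -868)
w(X) = 256 (w(X) = ((8 + 5) + 3)² = (13 + 3)² = 16² = 256)
s(u, r) = -2*u/3 (s(u, r) = (-6*u)/9 = -2*u/3)
x - s(-23 - 1*14, w(0)) = -868 - (-2)*(-23 - 1*14)/3 = -868 - (-2)*(-23 - 14)/3 = -868 - (-2)*(-37)/3 = -868 - 1*74/3 = -868 - 74/3 = -2678/3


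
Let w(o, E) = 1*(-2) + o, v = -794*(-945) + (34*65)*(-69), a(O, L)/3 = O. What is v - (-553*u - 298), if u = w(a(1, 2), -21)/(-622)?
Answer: 372041283/622 ≈ 5.9814e+5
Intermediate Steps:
a(O, L) = 3*O
v = 597840 (v = 750330 + 2210*(-69) = 750330 - 152490 = 597840)
w(o, E) = -2 + o
u = -1/622 (u = (-2 + 3*1)/(-622) = (-2 + 3)*(-1/622) = 1*(-1/622) = -1/622 ≈ -0.0016077)
v - (-553*u - 298) = 597840 - (-553*(-1/622) - 298) = 597840 - (553/622 - 298) = 597840 - 1*(-184803/622) = 597840 + 184803/622 = 372041283/622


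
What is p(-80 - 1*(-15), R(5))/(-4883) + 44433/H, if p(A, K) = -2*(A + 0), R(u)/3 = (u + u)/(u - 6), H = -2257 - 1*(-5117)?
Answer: 216594539/13965380 ≈ 15.509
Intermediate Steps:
H = 2860 (H = -2257 + 5117 = 2860)
R(u) = 6*u/(-6 + u) (R(u) = 3*((u + u)/(u - 6)) = 3*((2*u)/(-6 + u)) = 3*(2*u/(-6 + u)) = 6*u/(-6 + u))
p(A, K) = -2*A
p(-80 - 1*(-15), R(5))/(-4883) + 44433/H = -2*(-80 - 1*(-15))/(-4883) + 44433/2860 = -2*(-80 + 15)*(-1/4883) + 44433*(1/2860) = -2*(-65)*(-1/4883) + 44433/2860 = 130*(-1/4883) + 44433/2860 = -130/4883 + 44433/2860 = 216594539/13965380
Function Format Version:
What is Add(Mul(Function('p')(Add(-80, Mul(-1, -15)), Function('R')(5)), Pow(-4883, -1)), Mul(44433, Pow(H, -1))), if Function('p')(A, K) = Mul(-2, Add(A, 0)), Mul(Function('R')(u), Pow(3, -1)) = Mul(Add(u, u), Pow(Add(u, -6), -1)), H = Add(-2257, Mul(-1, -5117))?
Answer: Rational(216594539, 13965380) ≈ 15.509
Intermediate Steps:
H = 2860 (H = Add(-2257, 5117) = 2860)
Function('R')(u) = Mul(6, u, Pow(Add(-6, u), -1)) (Function('R')(u) = Mul(3, Mul(Add(u, u), Pow(Add(u, -6), -1))) = Mul(3, Mul(Mul(2, u), Pow(Add(-6, u), -1))) = Mul(3, Mul(2, u, Pow(Add(-6, u), -1))) = Mul(6, u, Pow(Add(-6, u), -1)))
Function('p')(A, K) = Mul(-2, A)
Add(Mul(Function('p')(Add(-80, Mul(-1, -15)), Function('R')(5)), Pow(-4883, -1)), Mul(44433, Pow(H, -1))) = Add(Mul(Mul(-2, Add(-80, Mul(-1, -15))), Pow(-4883, -1)), Mul(44433, Pow(2860, -1))) = Add(Mul(Mul(-2, Add(-80, 15)), Rational(-1, 4883)), Mul(44433, Rational(1, 2860))) = Add(Mul(Mul(-2, -65), Rational(-1, 4883)), Rational(44433, 2860)) = Add(Mul(130, Rational(-1, 4883)), Rational(44433, 2860)) = Add(Rational(-130, 4883), Rational(44433, 2860)) = Rational(216594539, 13965380)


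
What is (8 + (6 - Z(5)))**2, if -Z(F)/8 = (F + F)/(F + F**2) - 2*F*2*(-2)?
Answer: 1020100/9 ≈ 1.1334e+5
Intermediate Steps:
Z(F) = -64*F - 16*F/(F + F**2) (Z(F) = -8*((F + F)/(F + F**2) - 2*F*2*(-2)) = -8*((2*F)/(F + F**2) - 2*2*F*(-2)) = -8*(2*F/(F + F**2) - (-8)*F) = -8*(2*F/(F + F**2) + 8*F) = -8*(8*F + 2*F/(F + F**2)) = -64*F - 16*F/(F + F**2))
(8 + (6 - Z(5)))**2 = (8 + (6 - 16*(-1 - 4*5 - 4*5**2)/(1 + 5)))**2 = (8 + (6 - 16*(-1 - 20 - 4*25)/6))**2 = (8 + (6 - 16*(-1 - 20 - 100)/6))**2 = (8 + (6 - 16*(-121)/6))**2 = (8 + (6 - 1*(-968/3)))**2 = (8 + (6 + 968/3))**2 = (8 + 986/3)**2 = (1010/3)**2 = 1020100/9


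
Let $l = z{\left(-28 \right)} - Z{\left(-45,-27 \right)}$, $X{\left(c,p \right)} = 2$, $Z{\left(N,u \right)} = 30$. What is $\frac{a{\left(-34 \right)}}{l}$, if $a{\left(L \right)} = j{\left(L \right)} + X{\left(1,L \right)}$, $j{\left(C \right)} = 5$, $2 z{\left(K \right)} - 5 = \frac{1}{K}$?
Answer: $- \frac{392}{1541} \approx -0.25438$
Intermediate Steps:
$z{\left(K \right)} = \frac{5}{2} + \frac{1}{2 K}$
$l = - \frac{1541}{56}$ ($l = \frac{1 + 5 \left(-28\right)}{2 \left(-28\right)} - 30 = \frac{1}{2} \left(- \frac{1}{28}\right) \left(1 - 140\right) - 30 = \frac{1}{2} \left(- \frac{1}{28}\right) \left(-139\right) - 30 = \frac{139}{56} - 30 = - \frac{1541}{56} \approx -27.518$)
$a{\left(L \right)} = 7$ ($a{\left(L \right)} = 5 + 2 = 7$)
$\frac{a{\left(-34 \right)}}{l} = \frac{7}{- \frac{1541}{56}} = 7 \left(- \frac{56}{1541}\right) = - \frac{392}{1541}$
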